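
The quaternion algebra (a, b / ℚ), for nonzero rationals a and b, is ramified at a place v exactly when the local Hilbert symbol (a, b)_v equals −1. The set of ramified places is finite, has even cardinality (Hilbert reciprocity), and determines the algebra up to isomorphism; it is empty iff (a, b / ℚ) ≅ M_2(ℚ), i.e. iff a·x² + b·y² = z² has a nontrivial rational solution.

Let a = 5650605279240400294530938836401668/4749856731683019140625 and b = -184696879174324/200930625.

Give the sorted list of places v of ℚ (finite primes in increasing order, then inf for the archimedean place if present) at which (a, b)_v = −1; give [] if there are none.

(a, b) ≡ (17, -30229) mod (ℚ^×)²; places V = {2, 3, 5, 7, 11, 17, 19, 31, 37, 43, ∞}.
(a,b)_37: α=2, u≡15; β=1, v≡11 (mod 37); (15|37)=-1, (11|37)=+1; sign (−1)^0·-1^1·+1^2 = -1.
(a,b)_5: α=-8, u≡2; β=-4, v≡4 (mod 5); (2|5)=-1, (4|5)=+1; sign (−1)^0·-1^-4·+1^-8 = +1.
(a,b)_3: α=-16, u≡2; β=-8, v≡2 (mod 3); (2|3)=-1, (2|3)=-1; sign (−1)^0·-1^-8·-1^-16 = +1.
(a,b)_7: α=-10, u≡6; β=-2, v≡2 (mod 7); (6|7)=-1, (2|7)=+1; sign (−1)^0·-1^-2·+1^-10 = +1.
(a,b)_2: α=2, β=2; u≡1, v≡3 (mod 8); ε(u)ε(v)=0·1, αω(v)=2·1, βω(u)=2·0; sum ≡ 0  ⇒  +1.
(a,b)_43: α=2, u≡6; β=1, v≡33 (mod 43); (6|43)=+1, (33|43)=-1; sign (−1)^0·+1^1·-1^2 = +1.
(a,b)_31: α=2, u≡17; β=0, v≡15 (mod 31); (17|31)=-1, (15|31)=-1; sign (−1)^0·-1^0·-1^2 = +1.
(a,b)_∞: sgn(17)=+, sgn(-30229)=−, so +1.
(a,b)_17: α=5, u≡8; β=2, v≡7 (mod 17); (8|17)=+1, (7|17)=-1; sign (−1)^0·+1^2·-1^5 = -1.
(a,b)_11: α=12, u≡10; β=4, v≡7 (mod 11); (10|11)=-1, (7|11)=-1; sign (−1)^0·-1^4·-1^12 = +1.
(a,b)_19: α=4, u≡7; β=3, v≡6 (mod 19); (7|19)=+1, (6|19)=+1; sign (−1)^0·+1^3·+1^4 = +1.
(17, -30229 / ℚ) ramifies at {17, 37}: a division algebra.

[17, 37]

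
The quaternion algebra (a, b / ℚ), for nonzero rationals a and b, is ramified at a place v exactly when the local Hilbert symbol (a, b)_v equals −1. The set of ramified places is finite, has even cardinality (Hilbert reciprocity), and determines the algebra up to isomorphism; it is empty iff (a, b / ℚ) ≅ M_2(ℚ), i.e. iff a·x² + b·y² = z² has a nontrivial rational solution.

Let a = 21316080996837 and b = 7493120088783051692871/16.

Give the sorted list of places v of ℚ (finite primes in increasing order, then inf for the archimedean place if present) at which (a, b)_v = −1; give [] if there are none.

Mod squares: a ≡ 5797, b ≡ 60639. Check v ∈ {∞, 2, 3, 11, 17, 29, 31, 41}.
v=2: v_2(a)=0, v_2(b)=-4; units ≡ 5, 7 (mod 8); ε·ε+αω+βω = 0·1+0·0+-4·1 ≡ 0  ⇒  (a,b)_2 = +1.
v=∞: 5797 > 0 and 60639 > 0  ⇒  (a,b)_∞ = +1.
v=41: a=41^2·(≡21), b=41^3·(≡22) mod 41; (21|41)=+1, (22|41)=-1; (−1)^{2·3·20}·(+1)^3·(-1)^2 = +1.
v=29: a=29^2·(≡2), b=29^3·(≡17) mod 29; (2|29)=-1, (17|29)=-1; (−1)^{2·3·14}·(-1)^3·(-1)^2 = -1.
v=17: a=17^3·(≡9), b=17^5·(≡10) mod 17; (9|17)=+1, (10|17)=-1; (−1)^{3·5·8}·(+1)^5·(-1)^3 = -1.
v=31: a=31^1·(≡9), b=31^2·(≡23) mod 31; (9|31)=+1, (23|31)=-1; (−1)^{1·2·15}·(+1)^2·(-1)^1 = -1.
v=11: a=11^1·(≡6), b=11^2·(≡7) mod 11; (6|11)=-1, (7|11)=-1; (−1)^{1·2·5}·(-1)^2·(-1)^1 = -1.
v=3: a=3^2·(≡1), b=3^3·(≡2) mod 3; (1|3)=+1, (2|3)=-1; (−1)^{2·3·1}·(+1)^3·(-1)^2 = +1.
|Ram(5797, 60639)| = 4, even; anisotropic at {11, 17, 29, 31}.

[11, 17, 29, 31]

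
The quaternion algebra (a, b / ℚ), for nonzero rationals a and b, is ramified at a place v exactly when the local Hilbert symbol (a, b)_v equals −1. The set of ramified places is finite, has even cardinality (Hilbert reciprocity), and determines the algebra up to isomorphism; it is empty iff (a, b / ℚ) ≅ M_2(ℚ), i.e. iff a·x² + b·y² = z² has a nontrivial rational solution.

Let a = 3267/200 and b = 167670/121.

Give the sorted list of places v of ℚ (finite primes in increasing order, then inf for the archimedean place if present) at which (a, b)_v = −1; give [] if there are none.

(a, b) ≡ (6, 230) mod (ℚ^×)²; places V = {2, 3, 5, 11, 23, ∞}.
(a,b)_3: α=3, u≡2; β=6, v≡2 (mod 3); (2|3)=-1, (2|3)=-1; sign (−1)^0·-1^6·-1^3 = -1.
(a,b)_∞: sgn(6)=+, sgn(230)=+, so +1.
(a,b)_23: α=0, u≡13; β=1, v≡19 (mod 23); (13|23)=+1, (19|23)=-1; sign (−1)^0·+1^1·-1^0 = +1.
(a,b)_11: α=2, u≡8; β=-2, v≡8 (mod 11); (8|11)=-1, (8|11)=-1; sign (−1)^0·-1^-2·-1^2 = +1.
(a,b)_5: α=-2, u≡4; β=1, v≡4 (mod 5); (4|5)=+1, (4|5)=+1; sign (−1)^0·+1^1·+1^-2 = +1.
(a,b)_2: α=-3, β=1; u≡3, v≡3 (mod 8); ε(u)ε(v)=1·1, αω(v)=-3·1, βω(u)=1·1; sum ≡ 1  ⇒  -1.
|Ram(6, 230)| = 2, even; anisotropic at {2, 3}.

[2, 3]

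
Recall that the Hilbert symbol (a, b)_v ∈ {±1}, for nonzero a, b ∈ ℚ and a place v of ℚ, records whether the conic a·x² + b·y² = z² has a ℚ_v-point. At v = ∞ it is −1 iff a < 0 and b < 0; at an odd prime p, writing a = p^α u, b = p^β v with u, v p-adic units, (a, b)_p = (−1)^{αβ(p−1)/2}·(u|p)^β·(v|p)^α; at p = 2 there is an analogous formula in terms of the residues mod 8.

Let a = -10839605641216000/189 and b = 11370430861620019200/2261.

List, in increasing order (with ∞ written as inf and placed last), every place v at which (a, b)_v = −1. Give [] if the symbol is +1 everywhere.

(a, b) ≡ (-33915, 106398138) mod (ℚ^×)²; places V = {2, 3, 5, 7, 11, 17, 19, 23, 31, ∞}.
(a,b)_∞: sgn(-33915)=−, sgn(106398138)=+, so +1.
(a,b)_7: α=-1, u≡5; β=-1, v≡4 (mod 7); (5|7)=-1, (4|7)=+1; sign (−1)^1·-1^-1·+1^-1 = +1.
(a,b)_19: α=1, u≡1; β=-1, v≡15 (mod 19); (1|19)=+1, (15|19)=-1; sign (−1)^1·+1^-1·-1^1 = +1.
(a,b)_11: α=2, u≡1; β=3, v≡5 (mod 11); (1|11)=+1, (5|11)=+1; sign (−1)^0·+1^3·+1^2 = +1.
(a,b)_17: α=1, u≡11; β=-1, v≡12 (mod 17); (11|17)=-1, (12|17)=-1; sign (−1)^0·-1^-1·-1^1 = +1.
(a,b)_5: α=3, u≡3; β=2, v≡3 (mod 5); (3|5)=-1, (3|5)=-1; sign (−1)^0·-1^2·-1^3 = -1.
(a,b)_3: α=-3, u≡2; β=3, v≡1 (mod 3); (2|3)=-1, (1|3)=+1; sign (−1)^1·-1^3·+1^-3 = +1.
(a,b)_2: α=22, β=25; u≡5, v≡5 (mod 8); ε(u)ε(v)=0·0, αω(v)=22·1, βω(u)=25·1; sum ≡ 1  ⇒  -1.
(a,b)_23: α=2, u≡11; β=3, v≡4 (mod 23); (11|23)=-1, (4|23)=+1; sign (−1)^0·-1^3·+1^2 = -1.
(a,b)_31: α=0, u≡11; β=1, v≡19 (mod 31); (11|31)=-1, (19|31)=+1; sign (−1)^0·-1^1·+1^0 = -1.
|Ram(-33915, 106398138)| = 4, even; anisotropic at {2, 5, 23, 31}.

[2, 5, 23, 31]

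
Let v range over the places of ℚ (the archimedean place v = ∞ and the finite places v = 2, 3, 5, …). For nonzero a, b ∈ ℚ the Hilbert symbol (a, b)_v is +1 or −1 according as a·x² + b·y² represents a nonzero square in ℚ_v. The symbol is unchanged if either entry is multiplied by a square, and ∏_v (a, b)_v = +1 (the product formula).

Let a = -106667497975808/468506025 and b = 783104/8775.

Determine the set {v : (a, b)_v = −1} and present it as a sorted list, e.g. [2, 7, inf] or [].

Mod squares: a ≡ -23, b ≡ 119301. Check v ∈ {∞, 2, 3, 5, 7, 11, 13, 19, 23, 37}.
v=19: a=19^2·(≡13), b=19^1·(≡11) mod 19; (13|19)=-1, (11|19)=+1; (−1)^{2·1·9}·(-1)^1·(+1)^2 = -1.
v=2: v_2(a)=12, v_2(b)=8; units ≡ 1, 5 (mod 8); ε·ε+αω+βω = 0·0+12·1+8·0 ≡ 0  ⇒  (a,b)_2 = +1.
v=37: a=37^-2·(≡20), b=37^0·(≡6) mod 37; (20|37)=-1, (6|37)=-1; (−1)^{-2·0·18}·(-1)^0·(-1)^-2 = +1.
v=11: a=11^2·(≡2), b=11^0·(≡10) mod 11; (2|11)=-1, (10|11)=-1; (−1)^{2·0·5}·(-1)^0·(-1)^2 = +1.
v=5: a=5^-2·(≡2), b=5^-2·(≡4) mod 5; (2|5)=-1, (4|5)=+1; (−1)^{-2·-2·2}·(-1)^-2·(+1)^-2 = +1.
v=23: a=23^3·(≡17), b=23^1·(≡16) mod 23; (17|23)=-1, (16|23)=+1; (−1)^{3·1·11}·(-1)^1·(+1)^3 = +1.
v=∞: -23 < 0 and 119301 > 0  ⇒  (a,b)_∞ = +1.
v=13: a=13^-2·(≡10), b=13^-1·(≡3) mod 13; (10|13)=+1, (3|13)=+1; (−1)^{-2·-1·6}·(+1)^-1·(+1)^-2 = +1.
v=7: a=7^2·(≡6), b=7^1·(≡3) mod 7; (6|7)=-1, (3|7)=-1; (−1)^{2·1·3}·(-1)^1·(-1)^2 = -1.
v=3: a=3^-4·(≡1), b=3^-3·(≡2) mod 3; (1|3)=+1, (2|3)=-1; (−1)^{-4·-3·1}·(+1)^-3·(-1)^-4 = +1.
Ram(-23, 119301) = {7, 19}; no ℚ_7-point on the conic.

[7, 19]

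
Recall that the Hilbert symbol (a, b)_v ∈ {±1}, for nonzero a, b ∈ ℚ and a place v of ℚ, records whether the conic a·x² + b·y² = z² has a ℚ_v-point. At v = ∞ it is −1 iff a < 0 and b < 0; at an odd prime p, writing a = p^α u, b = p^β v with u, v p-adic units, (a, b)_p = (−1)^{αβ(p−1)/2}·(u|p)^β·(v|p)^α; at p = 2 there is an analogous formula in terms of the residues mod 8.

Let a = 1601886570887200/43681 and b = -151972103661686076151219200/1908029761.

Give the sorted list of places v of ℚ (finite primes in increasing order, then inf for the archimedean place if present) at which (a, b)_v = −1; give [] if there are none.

Mod squares: a ≡ 1378, b ≡ -2553. Check v ∈ {∞, 2, 3, 5, 7, 11, 13, 19, 23, 31, 37, 47, 53}.
v=∞: 1378 > 0 and -2553 < 0  ⇒  (a,b)_∞ = +1.
v=7: a=7^0·(≡3), b=7^4·(≡1) mod 7; (3|7)=-1, (1|7)=+1; (−1)^{0·4·3}·(-1)^4·(+1)^0 = +1.
v=13: a=13^1·(≡2), b=13^2·(≡5) mod 13; (2|13)=-1, (5|13)=-1; (−1)^{1·2·6}·(-1)^2·(-1)^1 = -1.
v=37: a=37^2·(≡4), b=37^1·(≡20) mod 37; (4|37)=+1, (20|37)=-1; (−1)^{2·1·18}·(+1)^1·(-1)^2 = +1.
v=47: a=47^2·(≡29), b=47^2·(≡16) mod 47; (29|47)=-1, (16|47)=+1; (−1)^{2·2·23}·(-1)^2·(+1)^2 = +1.
v=2: v_2(a)=5, v_2(b)=10; units ≡ 1, 7 (mod 8); ε·ε+αω+βω = 0·1+5·0+10·0 ≡ 0  ⇒  (a,b)_2 = +1.
v=23: a=23^0·(≡17), b=23^1·(≡16) mod 23; (17|23)=-1, (16|23)=+1; (−1)^{0·1·11}·(-1)^1·(+1)^0 = -1.
v=53: a=53^1·(≡50), b=53^2·(≡16) mod 53; (50|53)=-1, (16|53)=+1; (−1)^{1·2·26}·(-1)^2·(+1)^1 = +1.
v=11: a=11^-2·(≡9), b=11^-4·(≡8) mod 11; (9|11)=+1, (8|11)=-1; (−1)^{-2·-4·5}·(+1)^-4·(-1)^-2 = +1.
v=19: a=19^-2·(≡8), b=19^-4·(≡12) mod 19; (8|19)=-1, (12|19)=-1; (−1)^{-2·-4·9}·(-1)^-4·(-1)^-2 = +1.
v=31: a=31^2·(≡28), b=31^4·(≡1) mod 31; (28|31)=+1, (1|31)=+1; (−1)^{2·4·15}·(+1)^4·(+1)^2 = +1.
v=5: a=5^2·(≡3), b=5^2·(≡2) mod 5; (3|5)=-1, (2|5)=-1; (−1)^{2·2·2}·(-1)^2·(-1)^2 = +1.
v=3: a=3^0·(≡1), b=3^1·(≡1) mod 3; (1|3)=+1, (1|3)=+1; (−1)^{0·1·1}·(+1)^1·(+1)^0 = +1.
(1378, -2553 / ℚ) ramifies at {13, 23}: a division algebra.

[13, 23]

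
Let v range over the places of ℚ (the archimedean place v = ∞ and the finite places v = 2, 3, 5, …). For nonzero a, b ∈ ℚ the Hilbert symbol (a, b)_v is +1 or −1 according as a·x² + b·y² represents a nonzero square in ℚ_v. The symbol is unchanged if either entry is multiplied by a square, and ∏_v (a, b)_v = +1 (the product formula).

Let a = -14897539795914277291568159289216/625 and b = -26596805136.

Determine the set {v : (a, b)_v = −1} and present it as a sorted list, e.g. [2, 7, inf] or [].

Mod squares: a ≡ -3249854, b ≡ -1729761. Check v ∈ {∞, 2, 3, 5, 7, 11, 23, 31, 43, 53}.
v=43: a=43^3·(≡35), b=43^1·(≡9) mod 43; (35|43)=+1, (9|43)=+1; (−1)^{3·1·21}·(+1)^1·(+1)^3 = -1.
v=23: a=23^5·(≡21), b=23^1·(≡13) mod 23; (21|23)=-1, (13|23)=+1; (−1)^{5·1·11}·(-1)^1·(+1)^5 = +1.
v=31: a=31^5·(≡1), b=31^2·(≡4) mod 31; (1|31)=+1, (4|31)=+1; (−1)^{5·2·15}·(+1)^2·(+1)^5 = +1.
v=11: a=11^2·(≡6), b=11^1·(≡1) mod 11; (6|11)=-1, (1|11)=+1; (−1)^{2·1·5}·(-1)^1·(+1)^2 = -1.
v=5: a=5^-4·(≡4), b=5^0·(≡4) mod 5; (4|5)=+1, (4|5)=+1; (−1)^{-4·0·2}·(+1)^0·(+1)^-4 = +1.
v=3: a=3^2·(≡1), b=3^1·(≡1) mod 3; (1|3)=+1, (1|3)=+1; (−1)^{2·1·1}·(+1)^1·(+1)^2 = +1.
v=7: a=7^2·(≡4), b=7^0·(≡1) mod 7; (4|7)=+1, (1|7)=+1; (−1)^{2·0·3}·(+1)^0·(+1)^2 = +1.
v=∞: -3249854 < 0 and -1729761 < 0  ⇒  (a,b)_∞ = -1.
v=2: v_2(a)=7, v_2(b)=4; units ≡ 1, 7 (mod 8); ε·ε+αω+βω = 0·1+7·0+4·0 ≡ 0  ⇒  (a,b)_2 = +1.
v=53: a=53^3·(≡31), b=53^1·(≡13) mod 53; (31|53)=-1, (13|53)=+1; (−1)^{3·1·26}·(-1)^1·(+1)^3 = -1.
Ram(-3249854, -1729761) = {11, 43, 53, ∞}; no ℚ_11-point on the conic.

[11, 43, 53, inf]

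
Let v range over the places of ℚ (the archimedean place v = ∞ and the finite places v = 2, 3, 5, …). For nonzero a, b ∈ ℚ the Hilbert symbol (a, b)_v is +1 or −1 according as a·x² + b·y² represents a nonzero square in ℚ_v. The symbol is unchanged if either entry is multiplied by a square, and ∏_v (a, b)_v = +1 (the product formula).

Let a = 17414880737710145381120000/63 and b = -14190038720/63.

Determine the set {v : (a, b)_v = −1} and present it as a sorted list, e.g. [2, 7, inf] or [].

[2, 7, 17, 37]

Mod squares: a ≡ 96866, b ≡ -5370365. Check v ∈ {∞, 2, 3, 5, 7, 11, 13, 17, 29, 37}.
v=7: a=7^-1·(≡6), b=7^-1·(≡5) mod 7; (6|7)=-1, (5|7)=-1; (−1)^{-1·-1·3}·(-1)^-1·(-1)^-1 = -1.
v=17: a=17^5·(≡7), b=17^2·(≡12) mod 17; (7|17)=-1, (12|17)=-1; (−1)^{5·2·8}·(-1)^2·(-1)^5 = -1.
v=3: a=3^-2·(≡2), b=3^-2·(≡1) mod 3; (2|3)=-1, (1|3)=+1; (−1)^{-2·-2·1}·(-1)^-2·(+1)^-2 = +1.
v=11: a=11^3·(≡2), b=11^1·(≡1) mod 11; (2|11)=-1, (1|11)=+1; (−1)^{3·1·5}·(-1)^1·(+1)^3 = +1.
v=5: a=5^4·(≡4), b=5^1·(≡2) mod 5; (4|5)=+1, (2|5)=-1; (−1)^{4·1·2}·(+1)^1·(-1)^4 = +1.
v=29: a=29^2·(≡5), b=29^1·(≡20) mod 29; (5|29)=+1, (20|29)=+1; (−1)^{2·1·14}·(+1)^1·(+1)^2 = +1.
v=13: a=13^2·(≡3), b=13^1·(≡1) mod 13; (3|13)=+1, (1|13)=+1; (−1)^{2·1·6}·(+1)^1·(+1)^2 = +1.
v=37: a=37^3·(≡12), b=37^1·(≡8) mod 37; (12|37)=+1, (8|37)=-1; (−1)^{3·1·18}·(+1)^1·(-1)^3 = -1.
v=2: v_2(a)=11, v_2(b)=6; units ≡ 1, 3 (mod 8); ε·ε+αω+βω = 0·1+11·1+6·0 ≡ 1  ⇒  (a,b)_2 = -1.
v=∞: 96866 > 0 and -5370365 < 0  ⇒  (a,b)_∞ = +1.
Ram(96866, -5370365) = {2, 7, 17, 37}; no ℚ_2-point on the conic.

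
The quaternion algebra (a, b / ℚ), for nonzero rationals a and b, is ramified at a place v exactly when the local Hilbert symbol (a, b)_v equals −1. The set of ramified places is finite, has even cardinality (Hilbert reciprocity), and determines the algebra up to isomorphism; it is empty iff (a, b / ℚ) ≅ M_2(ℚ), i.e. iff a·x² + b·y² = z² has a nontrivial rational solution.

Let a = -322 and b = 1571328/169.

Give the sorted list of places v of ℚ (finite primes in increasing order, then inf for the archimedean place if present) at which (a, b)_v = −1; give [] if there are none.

Mod squares: a ≡ -322, b ≡ 682. Check v ∈ {∞, 2, 3, 7, 11, 13, 23, 31}.
v=13: a=13^0·(≡3), b=13^-2·(≡5) mod 13; (3|13)=+1, (5|13)=-1; (−1)^{0·-2·6}·(+1)^-2·(-1)^0 = +1.
v=31: a=31^0·(≡19), b=31^1·(≡29) mod 31; (19|31)=+1, (29|31)=-1; (−1)^{0·1·15}·(+1)^1·(-1)^0 = +1.
v=3: a=3^0·(≡2), b=3^2·(≡1) mod 3; (2|3)=-1, (1|3)=+1; (−1)^{0·2·1}·(-1)^2·(+1)^0 = +1.
v=11: a=11^0·(≡8), b=11^1·(≡6) mod 11; (8|11)=-1, (6|11)=-1; (−1)^{0·1·5}·(-1)^1·(-1)^0 = -1.
v=7: a=7^1·(≡3), b=7^0·(≡3) mod 7; (3|7)=-1, (3|7)=-1; (−1)^{1·0·3}·(-1)^0·(-1)^1 = -1.
v=23: a=23^1·(≡9), b=23^0·(≡19) mod 23; (9|23)=+1, (19|23)=-1; (−1)^{1·0·11}·(+1)^0·(-1)^1 = -1.
v=2: v_2(a)=1, v_2(b)=9; units ≡ 7, 5 (mod 8); ε·ε+αω+βω = 1·0+1·1+9·0 ≡ 1  ⇒  (a,b)_2 = -1.
v=∞: -322 < 0 and 682 > 0  ⇒  (a,b)_∞ = +1.
|Ram(-322, 682)| = 4, even; anisotropic at {2, 7, 11, 23}.

[2, 7, 11, 23]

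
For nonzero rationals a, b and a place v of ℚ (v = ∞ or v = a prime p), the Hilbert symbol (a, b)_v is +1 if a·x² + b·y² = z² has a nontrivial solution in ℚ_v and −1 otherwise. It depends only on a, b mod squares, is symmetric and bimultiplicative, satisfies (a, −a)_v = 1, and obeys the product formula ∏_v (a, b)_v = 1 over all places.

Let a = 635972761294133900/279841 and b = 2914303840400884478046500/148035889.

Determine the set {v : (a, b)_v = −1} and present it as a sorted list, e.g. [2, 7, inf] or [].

Mod squares: a ≡ 70091, b ≡ 6576185. Check v ∈ {∞, 2, 5, 7, 11, 13, 17, 19, 23, 29, 31, 47}.
v=19: a=19^1·(≡15), b=19^1·(≡1) mod 19; (15|19)=-1, (1|19)=+1; (−1)^{1·1·9}·(-1)^1·(+1)^1 = +1.
v=29: a=29^2·(≡11), b=29^3·(≡3) mod 29; (11|29)=-1, (3|29)=-1; (−1)^{2·3·14}·(-1)^3·(-1)^2 = -1.
v=2: v_2(a)=2, v_2(b)=2; units ≡ 3, 1 (mod 8); ε·ε+αω+βω = 1·0+2·0+2·1 ≡ 0  ⇒  (a,b)_2 = +1.
v=23: a=23^-4·(≡14), b=23^-6·(≡6) mod 23; (14|23)=-1, (6|23)=+1; (−1)^{-4·-6·11}·(-1)^-6·(+1)^-4 = +1.
v=47: a=47^2·(≡8), b=47^2·(≡35) mod 47; (8|47)=+1, (35|47)=-1; (−1)^{2·2·23}·(+1)^2·(-1)^2 = +1.
v=11: a=11^0·(≡10), b=11^1·(≡7) mod 11; (10|11)=-1, (7|11)=-1; (−1)^{0·1·5}·(-1)^1·(-1)^0 = -1.
v=31: a=31^1·(≡6), b=31^1·(≡14) mod 31; (6|31)=-1, (14|31)=+1; (−1)^{1·1·15}·(-1)^1·(+1)^1 = +1.
v=17: a=17^3·(≡15), b=17^4·(≡14) mod 17; (15|17)=+1, (14|17)=-1; (−1)^{3·4·8}·(+1)^4·(-1)^3 = -1.
v=5: a=5^2·(≡1), b=5^3·(≡3) mod 5; (1|5)=+1, (3|5)=-1; (−1)^{2·3·2}·(+1)^3·(-1)^2 = +1.
v=13: a=13^2·(≡2), b=13^4·(≡8) mod 13; (2|13)=-1, (8|13)=-1; (−1)^{2·4·6}·(-1)^4·(-1)^2 = +1.
v=∞: 70091 > 0 and 6576185 > 0  ⇒  (a,b)_∞ = +1.
v=7: a=7^1·(≡3), b=7^1·(≡3) mod 7; (3|7)=-1, (3|7)=-1; (−1)^{1·1·3}·(-1)^1·(-1)^1 = -1.
|Ram(70091, 6576185)| = 4, even; anisotropic at {7, 11, 17, 29}.

[7, 11, 17, 29]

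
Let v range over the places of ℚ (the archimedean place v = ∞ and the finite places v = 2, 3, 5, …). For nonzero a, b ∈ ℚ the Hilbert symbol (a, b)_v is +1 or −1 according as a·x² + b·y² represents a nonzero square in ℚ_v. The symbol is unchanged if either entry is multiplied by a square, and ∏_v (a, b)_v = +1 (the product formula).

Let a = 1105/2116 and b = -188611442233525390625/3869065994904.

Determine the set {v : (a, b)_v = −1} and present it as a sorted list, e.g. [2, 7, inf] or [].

(a, b) ≡ (1105, -102) mod (ℚ^×)²; places V = {2, 3, 5, 7, 11, 13, 17, 23, 53, ∞}.
(a,b)_2: α=-2, β=-3; u≡1, v≡5 (mod 8); ε(u)ε(v)=0·0, αω(v)=-2·1, βω(u)=-3·0; sum ≡ 0  ⇒  +1.
(a,b)_5: α=1, u≡1; β=10, v≡3 (mod 5); (1|5)=+1, (3|5)=-1; sign (−1)^0·+1^10·-1^1 = -1.
(a,b)_3: α=0, u≡1; β=-3, v≡2 (mod 3); (1|3)=+1, (2|3)=-1; sign (−1)^0·+1^-3·-1^0 = +1.
(a,b)_∞: sgn(1105)=+, sgn(-102)=−, so +1.
(a,b)_23: α=-2, u≡6; β=-6, v≡13 (mod 23); (6|23)=+1, (13|23)=+1; sign (−1)^0·+1^-6·+1^-2 = +1.
(a,b)_53: α=0, u≡2; β=2, v≡38 (mod 53); (2|53)=-1, (38|53)=+1; sign (−1)^0·-1^2·+1^0 = +1.
(a,b)_11: α=0, u≡4; β=-2, v≡10 (mod 11); (4|11)=+1, (10|11)=-1; sign (−1)^0·+1^-2·-1^0 = +1.
(a,b)_13: α=1, u≡2; β=4, v≡7 (mod 13); (2|13)=-1, (7|13)=-1; sign (−1)^0·-1^4·-1^1 = -1.
(a,b)_17: α=1, u≡6; β=3, v≡11 (mod 17); (6|17)=-1, (11|17)=-1; sign (−1)^0·-1^3·-1^1 = +1.
(a,b)_7: α=0, u≡3; β=2, v≡5 (mod 7); (3|7)=-1, (5|7)=-1; sign (−1)^0·-1^2·-1^0 = +1.
(1105, -102 / ℚ) ramifies at {5, 13}: a division algebra.

[5, 13]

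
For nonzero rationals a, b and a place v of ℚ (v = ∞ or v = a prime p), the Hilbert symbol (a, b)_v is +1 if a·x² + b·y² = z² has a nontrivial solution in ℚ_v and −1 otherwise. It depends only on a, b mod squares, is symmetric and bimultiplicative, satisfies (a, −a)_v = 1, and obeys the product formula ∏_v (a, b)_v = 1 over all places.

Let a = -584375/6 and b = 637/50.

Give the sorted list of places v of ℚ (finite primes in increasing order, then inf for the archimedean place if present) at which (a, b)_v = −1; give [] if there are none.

[3, 13]

Mod squares: a ≡ -5610, b ≡ 26. Check v ∈ {∞, 2, 3, 5, 7, 11, 13, 17}.
v=13: a=13^0·(≡11), b=13^1·(≡8) mod 13; (11|13)=-1, (8|13)=-1; (−1)^{0·1·6}·(-1)^1·(-1)^0 = -1.
v=17: a=17^1·(≡14), b=17^0·(≡9) mod 17; (14|17)=-1, (9|17)=+1; (−1)^{1·0·8}·(-1)^0·(+1)^1 = +1.
v=11: a=11^1·(≡10), b=11^0·(≡9) mod 11; (10|11)=-1, (9|11)=+1; (−1)^{1·0·5}·(-1)^0·(+1)^1 = +1.
v=∞: -5610 < 0 and 26 > 0  ⇒  (a,b)_∞ = +1.
v=7: a=7^0·(≡1), b=7^2·(≡6) mod 7; (1|7)=+1, (6|7)=-1; (−1)^{0·2·3}·(+1)^2·(-1)^0 = +1.
v=3: a=3^-1·(≡2), b=3^0·(≡2) mod 3; (2|3)=-1, (2|3)=-1; (−1)^{-1·0·1}·(-1)^0·(-1)^-1 = -1.
v=2: v_2(a)=-1, v_2(b)=-1; units ≡ 3, 5 (mod 8); ε·ε+αω+βω = 1·0+-1·1+-1·1 ≡ 0  ⇒  (a,b)_2 = +1.
v=5: a=5^5·(≡3), b=5^-2·(≡1) mod 5; (3|5)=-1, (1|5)=+1; (−1)^{5·-2·2}·(-1)^-2·(+1)^5 = +1.
Ram(-5610, 26) = {3, 13}; no ℚ_3-point on the conic.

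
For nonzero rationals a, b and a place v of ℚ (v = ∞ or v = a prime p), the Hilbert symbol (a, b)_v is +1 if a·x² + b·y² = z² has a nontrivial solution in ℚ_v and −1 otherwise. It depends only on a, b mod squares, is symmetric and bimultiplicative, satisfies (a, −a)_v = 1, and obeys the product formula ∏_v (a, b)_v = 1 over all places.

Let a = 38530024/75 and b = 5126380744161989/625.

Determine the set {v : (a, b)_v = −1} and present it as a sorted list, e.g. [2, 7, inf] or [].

Mod squares: a ≡ 28897518, b ≡ 221. Check v ∈ {∞, 2, 3, 5, 13, 17, 19, 31, 37}.
v=5: a=5^-2·(≡3), b=5^-4·(≡4) mod 5; (3|5)=-1, (4|5)=+1; (−1)^{-2·-4·2}·(-1)^-4·(+1)^-2 = +1.
v=13: a=13^1·(≡3), b=13^3·(≡1) mod 13; (3|13)=+1, (1|13)=+1; (−1)^{1·3·6}·(+1)^3·(+1)^1 = +1.
v=∞: 28897518 > 0 and 221 > 0  ⇒  (a,b)_∞ = +1.
v=3: a=3^-1·(≡1), b=3^0·(≡2) mod 3; (1|3)=+1, (2|3)=-1; (−1)^{-1·0·1}·(+1)^0·(-1)^-1 = -1.
v=37: a=37^1·(≡24), b=37^2·(≡30) mod 37; (24|37)=-1, (30|37)=+1; (−1)^{1·2·18}·(-1)^2·(+1)^1 = +1.
v=2: v_2(a)=3, v_2(b)=0; units ≡ 7, 5 (mod 8); ε·ε+αω+βω = 1·0+3·1+0·0 ≡ 1  ⇒  (a,b)_2 = -1.
v=17: a=17^1·(≡7), b=17^3·(≡16) mod 17; (7|17)=-1, (16|17)=+1; (−1)^{1·3·8}·(-1)^3·(+1)^1 = -1.
v=19: a=19^1·(≡12), b=19^2·(≡15) mod 19; (12|19)=-1, (15|19)=-1; (−1)^{1·2·9}·(-1)^2·(-1)^1 = -1.
v=31: a=31^1·(≡4), b=31^2·(≡9) mod 31; (4|31)=+1, (9|31)=+1; (−1)^{1·2·15}·(+1)^2·(+1)^1 = +1.
|Ram(28897518, 221)| = 4, even; anisotropic at {2, 3, 17, 19}.

[2, 3, 17, 19]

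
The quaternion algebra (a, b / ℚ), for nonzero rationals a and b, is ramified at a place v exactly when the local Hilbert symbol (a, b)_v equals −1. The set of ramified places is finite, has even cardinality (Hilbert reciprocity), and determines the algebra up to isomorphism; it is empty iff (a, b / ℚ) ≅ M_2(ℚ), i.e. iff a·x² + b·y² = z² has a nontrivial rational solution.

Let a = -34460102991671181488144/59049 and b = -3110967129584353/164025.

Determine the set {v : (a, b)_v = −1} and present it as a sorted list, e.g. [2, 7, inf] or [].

Mod squares: a ≡ -41, b ≡ -6095713. Check v ∈ {∞, 2, 3, 5, 13, 19, 23, 29, 37, 41}.
v=∞: -41 < 0 and -6095713 < 0  ⇒  (a,b)_∞ = -1.
v=41: a=41^3·(≡33), b=41^2·(≡11) mod 41; (33|41)=+1, (11|41)=-1; (−1)^{3·2·20}·(+1)^2·(-1)^3 = -1.
v=37: a=37^2·(≡25), b=37^1·(≡28) mod 37; (25|37)=+1, (28|37)=+1; (−1)^{2·1·18}·(+1)^1·(+1)^2 = +1.
v=3: a=3^-10·(≡1), b=3^-8·(≡2) mod 3; (1|3)=+1, (2|3)=-1; (−1)^{-10·-8·1}·(+1)^-8·(-1)^-10 = +1.
v=29: a=29^4·(≡3), b=29^3·(≡7) mod 29; (3|29)=-1, (7|29)=+1; (−1)^{4·3·14}·(-1)^3·(+1)^4 = -1.
v=13: a=13^2·(≡5), b=13^1·(≡4) mod 13; (5|13)=-1, (4|13)=+1; (−1)^{2·1·6}·(-1)^1·(+1)^2 = -1.
v=2: v_2(a)=4, v_2(b)=0; units ≡ 7, 7 (mod 8); ε·ε+αω+βω = 1·1+4·0+0·0 ≡ 1  ⇒  (a,b)_2 = -1.
v=5: a=5^0·(≡4), b=5^-2·(≡2) mod 5; (4|5)=+1, (2|5)=-1; (−1)^{0·-2·2}·(+1)^-2·(-1)^0 = +1.
v=19: a=19^2·(≡16), b=19^3·(≡4) mod 19; (16|19)=+1, (4|19)=+1; (−1)^{2·3·9}·(+1)^3·(+1)^2 = +1.
v=23: a=23^2·(≡5), b=23^1·(≡15) mod 23; (5|23)=-1, (15|23)=-1; (−1)^{2·1·11}·(-1)^1·(-1)^2 = -1.
(-41, -6095713 / ℚ) ramifies at {2, 13, 23, 29, 41, ∞}: a division algebra.

[2, 13, 23, 29, 41, inf]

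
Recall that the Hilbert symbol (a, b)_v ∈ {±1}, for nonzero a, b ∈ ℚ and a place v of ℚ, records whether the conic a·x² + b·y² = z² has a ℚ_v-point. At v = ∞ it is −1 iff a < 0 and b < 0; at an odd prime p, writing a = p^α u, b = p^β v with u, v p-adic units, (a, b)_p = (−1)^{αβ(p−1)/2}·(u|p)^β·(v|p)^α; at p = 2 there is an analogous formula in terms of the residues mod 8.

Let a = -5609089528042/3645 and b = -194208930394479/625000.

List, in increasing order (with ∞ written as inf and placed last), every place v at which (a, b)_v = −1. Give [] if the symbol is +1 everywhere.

Mod squares: a ≡ -2210, b ≡ -41990. Check v ∈ {∞, 2, 3, 5, 7, 11, 13, 17, 19}.
v=17: a=17^1·(≡10), b=17^1·(≡7) mod 17; (10|17)=-1, (7|17)=-1; (−1)^{1·1·8}·(-1)^1·(-1)^1 = +1.
v=13: a=13^1·(≡10), b=13^1·(≡5) mod 13; (10|13)=+1, (5|13)=-1; (−1)^{1·1·6}·(+1)^1·(-1)^1 = -1.
v=2: v_2(a)=1, v_2(b)=-3; units ≡ 7, 5 (mod 8); ε·ε+αω+βω = 1·0+1·1+-3·0 ≡ 1  ⇒  (a,b)_2 = -1.
v=11: a=11^4·(≡3), b=11^2·(≡2) mod 11; (3|11)=+1, (2|11)=-1; (−1)^{4·2·5}·(+1)^2·(-1)^4 = +1.
v=∞: -2210 < 0 and -41990 < 0  ⇒  (a,b)_∞ = -1.
v=5: a=5^-1·(≡2), b=5^-7·(≡2) mod 5; (2|5)=-1, (2|5)=-1; (−1)^{-1·-7·2}·(-1)^-7·(-1)^-1 = +1.
v=3: a=3^-6·(≡1), b=3^2·(≡1) mod 3; (1|3)=+1, (1|3)=+1; (−1)^{-6·2·1}·(+1)^2·(+1)^-6 = +1.
v=19: a=19^2·(≡8), b=19^3·(≡3) mod 19; (8|19)=-1, (3|19)=-1; (−1)^{2·3·9}·(-1)^3·(-1)^2 = -1.
v=7: a=7^4·(≡1), b=7^6·(≡6) mod 7; (1|7)=+1, (6|7)=-1; (−1)^{4·6·3}·(+1)^6·(-1)^4 = +1.
Ram(-2210, -41990) = {2, 13, 19, ∞}; no ℚ_2-point on the conic.

[2, 13, 19, inf]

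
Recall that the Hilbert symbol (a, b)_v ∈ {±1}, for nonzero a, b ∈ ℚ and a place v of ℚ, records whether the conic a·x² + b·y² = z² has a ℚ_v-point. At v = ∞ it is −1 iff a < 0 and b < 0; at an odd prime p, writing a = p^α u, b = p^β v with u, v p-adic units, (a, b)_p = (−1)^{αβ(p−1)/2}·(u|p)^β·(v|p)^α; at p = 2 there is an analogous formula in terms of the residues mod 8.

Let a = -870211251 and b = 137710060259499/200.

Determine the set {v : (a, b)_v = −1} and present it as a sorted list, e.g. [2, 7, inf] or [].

[2, 47]

Mod squares: a ≡ -259, b ≡ 1222. Check v ∈ {∞, 2, 3, 5, 7, 13, 37, 47}.
v=2: v_2(a)=0, v_2(b)=-3; units ≡ 5, 3 (mod 8); ε·ε+αω+βω = 0·1+0·1+-3·1 ≡ 1  ⇒  (a,b)_2 = -1.
v=47: a=47^2·(≡15), b=47^3·(≡33) mod 47; (15|47)=-1, (33|47)=-1; (−1)^{2·3·23}·(-1)^3·(-1)^2 = -1.
v=37: a=37^1·(≡12), b=37^2·(≡12) mod 37; (12|37)=+1, (12|37)=+1; (−1)^{1·2·18}·(+1)^2·(+1)^1 = +1.
v=∞: -259 < 0 and 1222 > 0  ⇒  (a,b)_∞ = +1.
v=3: a=3^2·(≡2), b=3^2·(≡1) mod 3; (2|3)=-1, (1|3)=+1; (−1)^{2·2·1}·(-1)^2·(+1)^2 = +1.
v=5: a=5^0·(≡4), b=5^-2·(≡3) mod 5; (4|5)=+1, (3|5)=-1; (−1)^{0·-2·2}·(+1)^-2·(-1)^0 = +1.
v=13: a=13^2·(≡4), b=13^3·(≡9) mod 13; (4|13)=+1, (9|13)=+1; (−1)^{2·3·6}·(+1)^3·(+1)^2 = +1.
v=7: a=7^1·(≡5), b=7^2·(≡2) mod 7; (5|7)=-1, (2|7)=+1; (−1)^{1·2·3}·(-1)^2·(+1)^1 = +1.
|Ram(-259, 1222)| = 2, even; anisotropic at {2, 47}.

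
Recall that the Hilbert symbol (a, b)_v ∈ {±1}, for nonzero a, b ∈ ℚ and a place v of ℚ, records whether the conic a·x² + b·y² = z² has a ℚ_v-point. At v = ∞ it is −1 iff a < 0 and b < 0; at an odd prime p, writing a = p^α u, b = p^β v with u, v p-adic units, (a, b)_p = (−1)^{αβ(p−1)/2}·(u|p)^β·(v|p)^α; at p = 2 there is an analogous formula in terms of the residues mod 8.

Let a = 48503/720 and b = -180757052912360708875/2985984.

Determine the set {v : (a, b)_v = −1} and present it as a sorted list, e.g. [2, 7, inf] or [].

[5, 7, 19, 29]

(a, b) ≡ (1435, -18185755) mod (ℚ^×)²; places V = {2, 3, 5, 7, 13, 19, 23, 29, 41, ∞}.
(a,b)_5: α=-1, u≡2; β=3, v≡1 (mod 5); (2|5)=-1, (1|5)=+1; sign (−1)^0·-1^3·+1^-1 = -1.
(a,b)_23: α=0, u≡6; β=1, v≡3 (mod 23); (6|23)=+1, (3|23)=+1; sign (−1)^0·+1^1·+1^0 = +1.
(a,b)_2: α=-4, β=-12; u≡3, v≡5 (mod 8); ε(u)ε(v)=1·0, αω(v)=-4·1, βω(u)=-12·1; sum ≡ 0  ⇒  +1.
(a,b)_13: α=2, u≡8; β=6, v≡3 (mod 13); (8|13)=-1, (3|13)=+1; sign (−1)^0·-1^6·+1^2 = +1.
(a,b)_19: α=0, u≡2; β=1, v≡2 (mod 19); (2|19)=-1, (2|19)=-1; sign (−1)^0·-1^1·-1^0 = -1.
(a,b)_7: α=1, u≡1; β=3, v≡4 (mod 7); (1|7)=+1, (4|7)=+1; sign (−1)^1·+1^3·+1^1 = -1.
(a,b)_41: α=1, u≡14; β=3, v≡7 (mod 41); (14|41)=-1, (7|41)=-1; sign (−1)^0·-1^3·-1^1 = +1.
(a,b)_29: α=0, u≡26; β=1, v≡24 (mod 29); (26|29)=-1, (24|29)=+1; sign (−1)^0·-1^1·+1^0 = -1.
(a,b)_∞: sgn(1435)=+, sgn(-18185755)=−, so +1.
(a,b)_3: α=-2, u≡1; β=-6, v≡2 (mod 3); (1|3)=+1, (2|3)=-1; sign (−1)^0·+1^-6·-1^-2 = +1.
|Ram(1435, -18185755)| = 4, even; anisotropic at {5, 7, 19, 29}.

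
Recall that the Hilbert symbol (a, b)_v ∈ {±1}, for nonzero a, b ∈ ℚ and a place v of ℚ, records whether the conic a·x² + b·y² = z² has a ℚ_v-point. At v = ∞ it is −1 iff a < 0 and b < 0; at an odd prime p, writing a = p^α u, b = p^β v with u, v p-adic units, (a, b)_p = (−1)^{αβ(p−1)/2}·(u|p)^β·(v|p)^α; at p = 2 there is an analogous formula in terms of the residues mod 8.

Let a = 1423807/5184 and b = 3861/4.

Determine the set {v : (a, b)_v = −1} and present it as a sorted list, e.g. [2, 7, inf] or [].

Mod squares: a ≡ 7, b ≡ 429. Check v ∈ {∞, 2, 3, 7, 11, 13, 41}.
v=7: a=7^1·(≡4), b=7^0·(≡1) mod 7; (4|7)=+1, (1|7)=+1; (−1)^{1·0·3}·(+1)^0·(+1)^1 = +1.
v=∞: 7 > 0 and 429 > 0  ⇒  (a,b)_∞ = +1.
v=2: v_2(a)=-6, v_2(b)=-2; units ≡ 7, 5 (mod 8); ε·ε+αω+βω = 1·0+-6·1+-2·0 ≡ 0  ⇒  (a,b)_2 = +1.
v=11: a=11^2·(≡10), b=11^1·(≡8) mod 11; (10|11)=-1, (8|11)=-1; (−1)^{2·1·5}·(-1)^1·(-1)^2 = -1.
v=13: a=13^0·(≡6), b=13^1·(≡6) mod 13; (6|13)=-1, (6|13)=-1; (−1)^{0·1·6}·(-1)^1·(-1)^0 = -1.
v=41: a=41^2·(≡22), b=41^0·(≡12) mod 41; (22|41)=-1, (12|41)=-1; (−1)^{2·0·20}·(-1)^0·(-1)^2 = +1.
v=3: a=3^-4·(≡1), b=3^3·(≡2) mod 3; (1|3)=+1, (2|3)=-1; (−1)^{-4·3·1}·(+1)^3·(-1)^-4 = +1.
|Ram(7, 429)| = 2, even; anisotropic at {11, 13}.

[11, 13]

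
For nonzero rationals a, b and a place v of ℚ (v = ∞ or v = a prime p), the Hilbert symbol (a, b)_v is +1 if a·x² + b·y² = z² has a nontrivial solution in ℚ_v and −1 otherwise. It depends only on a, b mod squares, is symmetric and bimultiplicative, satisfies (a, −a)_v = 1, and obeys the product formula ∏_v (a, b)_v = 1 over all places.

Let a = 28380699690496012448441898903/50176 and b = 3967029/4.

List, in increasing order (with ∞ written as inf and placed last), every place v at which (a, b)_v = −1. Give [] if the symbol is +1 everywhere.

[3, 11, 17, 29, 31, 47]

Mod squares: a ≡ 20172046983, b ≡ 1221. Check v ∈ {∞, 2, 3, 7, 11, 13, 17, 19, 23, 29, 31, 37, 47}.
v=3: a=3^7·(≡2), b=3^3·(≡2) mod 3; (2|3)=-1, (2|3)=-1; (−1)^{7·3·1}·(-1)^3·(-1)^7 = -1.
v=19: a=19^4·(≡1), b=19^2·(≡16) mod 19; (1|19)=+1, (16|19)=+1; (−1)^{4·2·9}·(+1)^2·(+1)^4 = +1.
v=∞: 20172046983 > 0 and 1221 > 0  ⇒  (a,b)_∞ = +1.
v=47: a=47^1·(≡6), b=47^0·(≡22) mod 47; (6|47)=+1, (22|47)=-1; (−1)^{1·0·23}·(+1)^0·(-1)^1 = -1.
v=23: a=23^3·(≡14), b=23^0·(≡3) mod 23; (14|23)=-1, (3|23)=+1; (−1)^{3·0·11}·(-1)^0·(+1)^3 = +1.
v=13: a=13^2·(≡10), b=13^0·(≡10) mod 13; (10|13)=+1, (10|13)=+1; (−1)^{2·0·6}·(+1)^0·(+1)^2 = +1.
v=37: a=37^3·(≡28), b=37^1·(≡7) mod 37; (28|37)=+1, (7|37)=+1; (−1)^{3·1·18}·(+1)^1·(+1)^3 = +1.
v=31: a=31^1·(≡18), b=31^0·(≡13) mod 31; (18|31)=+1, (13|31)=-1; (−1)^{1·0·15}·(+1)^0·(-1)^1 = -1.
v=7: a=7^-2·(≡2), b=7^0·(≡6) mod 7; (2|7)=+1, (6|7)=-1; (−1)^{-2·0·3}·(+1)^0·(-1)^-2 = +1.
v=17: a=17^1·(≡13), b=17^0·(≡7) mod 17; (13|17)=+1, (7|17)=-1; (−1)^{1·0·8}·(+1)^0·(-1)^1 = -1.
v=29: a=29^1·(≡22), b=29^0·(≡8) mod 29; (22|29)=+1, (8|29)=-1; (−1)^{1·0·14}·(+1)^0·(-1)^1 = -1.
v=11: a=11^3·(≡4), b=11^1·(≡1) mod 11; (4|11)=+1, (1|11)=+1; (−1)^{3·1·5}·(+1)^1·(+1)^3 = -1.
v=2: v_2(a)=-10, v_2(b)=-2; units ≡ 7, 5 (mod 8); ε·ε+αω+βω = 1·0+-10·1+-2·0 ≡ 0  ⇒  (a,b)_2 = +1.
|Ram(20172046983, 1221)| = 6, even; anisotropic at {3, 11, 17, 29, 31, 47}.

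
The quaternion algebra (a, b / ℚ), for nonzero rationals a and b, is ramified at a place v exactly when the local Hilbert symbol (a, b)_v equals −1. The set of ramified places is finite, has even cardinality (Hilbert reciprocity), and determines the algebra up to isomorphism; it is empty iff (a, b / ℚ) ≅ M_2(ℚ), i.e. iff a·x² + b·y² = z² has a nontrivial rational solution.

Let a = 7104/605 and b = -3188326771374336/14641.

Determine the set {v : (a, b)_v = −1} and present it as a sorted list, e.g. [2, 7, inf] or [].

(a, b) ≡ (555, -82041) mod (ℚ^×)²; places V = {2, 3, 5, 11, 23, 29, 37, 41, ∞}.
(a,b)_37: α=1, u≡29; β=4, v≡4 (mod 37); (29|37)=-1, (4|37)=+1; sign (−1)^0·-1^4·+1^1 = +1.
(a,b)_41: α=0, u≡3; β=1, v≡5 (mod 41); (3|41)=-1, (5|41)=+1; sign (−1)^0·-1^1·+1^0 = -1.
(a,b)_∞: sgn(555)=+, sgn(-82041)=−, so +1.
(a,b)_11: α=-2, u≡4; β=-4, v≡2 (mod 11); (4|11)=+1, (2|11)=-1; sign (−1)^0·+1^-4·-1^-2 = +1.
(a,b)_23: α=0, u≡16; β=1, v≡11 (mod 23); (16|23)=+1, (11|23)=-1; sign (−1)^0·+1^1·-1^0 = +1.
(a,b)_2: α=6, β=8; u≡3, v≡7 (mod 8); ε(u)ε(v)=1·1, αω(v)=6·0, βω(u)=8·1; sum ≡ 1  ⇒  -1.
(a,b)_3: α=1, u≡2; β=5, v≡1 (mod 3); (2|3)=-1, (1|3)=+1; sign (−1)^1·-1^5·+1^1 = +1.
(a,b)_29: α=0, u≡22; β=1, v≡28 (mod 29); (22|29)=+1, (28|29)=+1; sign (−1)^0·+1^1·+1^0 = +1.
(a,b)_5: α=-1, u≡4; β=0, v≡4 (mod 5); (4|5)=+1, (4|5)=+1; sign (−1)^0·+1^0·+1^-1 = +1.
(555, -82041 / ℚ) ramifies at {2, 41}: a division algebra.

[2, 41]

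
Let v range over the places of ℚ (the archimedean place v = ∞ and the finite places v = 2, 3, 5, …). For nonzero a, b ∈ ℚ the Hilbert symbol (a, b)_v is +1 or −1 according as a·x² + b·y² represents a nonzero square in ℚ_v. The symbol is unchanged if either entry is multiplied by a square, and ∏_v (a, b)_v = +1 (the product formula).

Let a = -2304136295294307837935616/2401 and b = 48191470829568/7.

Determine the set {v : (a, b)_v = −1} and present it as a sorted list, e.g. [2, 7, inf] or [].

(a, b) ≡ (-16269, 10626) mod (ℚ^×)²; places V = {2, 3, 7, 11, 17, 23, 29, ∞}.
(a,b)_29: α=3, u≡19; β=2, v≡27 (mod 29); (19|29)=-1, (27|29)=-1; sign (−1)^0·-1^2·-1^3 = -1.
(a,b)_3: α=5, u≡1; β=3, v≡2 (mod 3); (1|3)=+1, (2|3)=-1; sign (−1)^1·+1^3·-1^5 = +1.
(a,b)_7: α=-4, u≡5; β=-1, v≡3 (mod 7); (5|7)=-1, (3|7)=-1; sign (−1)^0·-1^-1·-1^-4 = -1.
(a,b)_17: α=1, u≡3; β=0, v≡8 (mod 17); (3|17)=-1, (8|17)=+1; sign (−1)^0·-1^0·+1^1 = +1.
(a,b)_∞: sgn(-16269)=−, sgn(10626)=+, so +1.
(a,b)_11: α=5, u≡10; β=1, v≡5 (mod 11); (10|11)=-1, (5|11)=+1; sign (−1)^1·-1^1·+1^5 = +1.
(a,b)_23: α=2, u≡5; β=1, v≡9 (mod 23); (5|23)=-1, (9|23)=+1; sign (−1)^0·-1^1·+1^2 = -1.
(a,b)_2: α=28, β=23; u≡3, v≡1 (mod 8); ε(u)ε(v)=1·0, αω(v)=28·0, βω(u)=23·1; sum ≡ 1  ⇒  -1.
|Ram(-16269, 10626)| = 4, even; anisotropic at {2, 7, 23, 29}.

[2, 7, 23, 29]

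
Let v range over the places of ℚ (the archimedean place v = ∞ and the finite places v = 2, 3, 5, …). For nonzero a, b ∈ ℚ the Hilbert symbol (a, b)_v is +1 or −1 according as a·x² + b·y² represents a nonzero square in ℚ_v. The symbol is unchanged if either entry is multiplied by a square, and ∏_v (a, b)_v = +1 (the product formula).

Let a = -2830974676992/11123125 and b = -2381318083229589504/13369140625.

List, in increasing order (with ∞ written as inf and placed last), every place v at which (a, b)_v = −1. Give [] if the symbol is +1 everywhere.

Mod squares: a ≡ -70499, b ≡ -34. Check v ∈ {∞, 2, 3, 5, 7, 11, 13, 17, 29, 37}.
v=3: a=3^2·(≡1), b=3^10·(≡2) mod 3; (1|3)=+1, (2|3)=-1; (−1)^{2·10·1}·(+1)^10·(-1)^2 = +1.
v=11: a=11^1·(≡1), b=11^2·(≡7) mod 11; (1|11)=+1, (7|11)=-1; (−1)^{1·2·5}·(+1)^2·(-1)^1 = -1.
v=7: a=7^2·(≡6), b=7^2·(≡2) mod 7; (6|7)=-1, (2|7)=+1; (−1)^{2·2·3}·(-1)^2·(+1)^2 = +1.
v=29: a=29^1·(≡24), b=29^0·(≡20) mod 29; (24|29)=+1, (20|29)=+1; (−1)^{1·0·14}·(+1)^0·(+1)^1 = +1.
v=37: a=37^-2·(≡17), b=37^-2·(≡26) mod 37; (17|37)=-1, (26|37)=+1; (−1)^{-2·-2·18}·(-1)^-2·(+1)^-2 = +1.
v=2: v_2(a)=12, v_2(b)=13; units ≡ 5, 7 (mod 8); ε·ε+αω+βω = 0·1+12·0+13·1 ≡ 1  ⇒  (a,b)_2 = -1.
v=13: a=13^-1·(≡8), b=13^2·(≡5) mod 13; (8|13)=-1, (5|13)=-1; (−1)^{-1·2·6}·(-1)^2·(-1)^-1 = -1.
v=5: a=5^-4·(≡4), b=5^-10·(≡4) mod 5; (4|5)=+1, (4|5)=+1; (−1)^{-4·-10·2}·(+1)^-10·(+1)^-4 = +1.
v=∞: -70499 < 0 and -34 < 0  ⇒  (a,b)_∞ = -1.
v=17: a=17^3·(≡9), b=17^3·(≡1) mod 17; (9|17)=+1, (1|17)=+1; (−1)^{3·3·8}·(+1)^3·(+1)^3 = +1.
Ram(-70499, -34) = {2, 11, 13, ∞}; no ℚ_2-point on the conic.

[2, 11, 13, inf]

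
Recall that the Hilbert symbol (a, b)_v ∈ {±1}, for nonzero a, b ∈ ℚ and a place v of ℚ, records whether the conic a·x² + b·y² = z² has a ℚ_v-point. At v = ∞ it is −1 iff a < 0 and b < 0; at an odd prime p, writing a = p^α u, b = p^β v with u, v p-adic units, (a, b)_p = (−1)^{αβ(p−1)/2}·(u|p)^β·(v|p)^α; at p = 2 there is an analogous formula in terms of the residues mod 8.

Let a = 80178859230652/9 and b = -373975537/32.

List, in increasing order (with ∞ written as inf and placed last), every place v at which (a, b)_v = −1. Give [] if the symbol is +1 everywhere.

[2, 13]

Mod squares: a ≡ 7, b ≡ -15314. Check v ∈ {∞, 2, 3, 7, 13, 17, 19, 31}.
v=13: a=13^4·(≡2), b=13^3·(≡11) mod 13; (2|13)=-1, (11|13)=-1; (−1)^{4·3·6}·(-1)^3·(-1)^4 = -1.
v=19: a=19^2·(≡5), b=19^1·(≡1) mod 19; (5|19)=+1, (1|19)=+1; (−1)^{2·1·9}·(+1)^1·(+1)^2 = +1.
v=3: a=3^-2·(≡1), b=3^0·(≡1) mod 3; (1|3)=+1, (1|3)=+1; (−1)^{-2·0·1}·(+1)^0·(+1)^-2 = +1.
v=∞: 7 > 0 and -15314 < 0  ⇒  (a,b)_∞ = +1.
v=31: a=31^2·(≡5), b=31^1·(≡16) mod 31; (5|31)=+1, (16|31)=+1; (−1)^{2·1·15}·(+1)^1·(+1)^2 = +1.
v=2: v_2(a)=2, v_2(b)=-5; units ≡ 7, 7 (mod 8); ε·ε+αω+βω = 1·1+2·0+-5·0 ≡ 1  ⇒  (a,b)_2 = -1.
v=7: a=7^1·(≡4), b=7^0·(≡4) mod 7; (4|7)=+1, (4|7)=+1; (−1)^{1·0·3}·(+1)^0·(+1)^1 = +1.
v=17: a=17^2·(≡10), b=17^2·(≡5) mod 17; (10|17)=-1, (5|17)=-1; (−1)^{2·2·8}·(-1)^2·(-1)^2 = +1.
Ram(7, -15314) = {2, 13}; no ℚ_2-point on the conic.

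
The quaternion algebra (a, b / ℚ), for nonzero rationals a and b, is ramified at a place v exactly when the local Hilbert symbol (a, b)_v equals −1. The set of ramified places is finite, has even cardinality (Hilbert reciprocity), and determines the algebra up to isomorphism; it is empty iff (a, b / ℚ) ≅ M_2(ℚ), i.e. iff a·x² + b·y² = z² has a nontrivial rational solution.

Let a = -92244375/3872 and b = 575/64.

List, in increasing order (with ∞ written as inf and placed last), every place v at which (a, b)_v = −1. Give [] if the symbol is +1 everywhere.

[23, 31]

(a, b) ≡ (-62, 23) mod (ℚ^×)²; places V = {2, 3, 5, 11, 23, 31, ∞}.
(a,b)_3: α=2, u≡1; β=0, v≡2 (mod 3); (1|3)=+1, (2|3)=-1; sign (−1)^0·+1^0·-1^2 = +1.
(a,b)_11: α=-2, u≡3; β=0, v≡4 (mod 11); (3|11)=+1, (4|11)=+1; sign (−1)^0·+1^0·+1^-2 = +1.
(a,b)_23: α=2, u≡10; β=1, v≡18 (mod 23); (10|23)=-1, (18|23)=+1; sign (−1)^0·-1^1·+1^2 = -1.
(a,b)_31: α=1, u≡30; β=0, v≡24 (mod 31); (30|31)=-1, (24|31)=-1; sign (−1)^0·-1^0·-1^1 = -1.
(a,b)_∞: sgn(-62)=−, sgn(23)=+, so +1.
(a,b)_2: α=-5, β=-6; u≡1, v≡7 (mod 8); ε(u)ε(v)=0·1, αω(v)=-5·0, βω(u)=-6·0; sum ≡ 0  ⇒  +1.
(a,b)_5: α=4, u≡2; β=2, v≡2 (mod 5); (2|5)=-1, (2|5)=-1; sign (−1)^0·-1^2·-1^4 = +1.
(-62, 23 / ℚ) ramifies at {23, 31}: a division algebra.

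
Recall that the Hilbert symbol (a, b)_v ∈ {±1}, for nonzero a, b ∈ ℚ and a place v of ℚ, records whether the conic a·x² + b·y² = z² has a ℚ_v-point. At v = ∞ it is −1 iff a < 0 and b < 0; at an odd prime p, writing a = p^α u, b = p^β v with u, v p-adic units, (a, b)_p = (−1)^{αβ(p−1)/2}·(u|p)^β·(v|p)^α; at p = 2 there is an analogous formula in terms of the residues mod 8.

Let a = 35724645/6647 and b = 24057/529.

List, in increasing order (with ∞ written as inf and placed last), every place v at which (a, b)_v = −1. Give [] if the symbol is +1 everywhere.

Mod squares: a ≡ 115, b ≡ 33. Check v ∈ {∞, 2, 3, 5, 11, 17, 23}.
v=11: a=11^2·(≡9), b=11^1·(≡9) mod 11; (9|11)=+1, (9|11)=+1; (−1)^{2·1·5}·(+1)^1·(+1)^2 = +1.
v=∞: 115 > 0 and 33 > 0  ⇒  (a,b)_∞ = +1.
v=23: a=23^-1·(≡22), b=23^-2·(≡22) mod 23; (22|23)=-1, (22|23)=-1; (−1)^{-1·-2·11}·(-1)^-2·(-1)^-1 = -1.
v=2: v_2(a)=0, v_2(b)=0; units ≡ 3, 1 (mod 8); ε·ε+αω+βω = 1·0+0·0+0·1 ≡ 0  ⇒  (a,b)_2 = +1.
v=3: a=3^10·(≡1), b=3^7·(≡2) mod 3; (1|3)=+1, (2|3)=-1; (−1)^{10·7·1}·(+1)^7·(-1)^10 = +1.
v=5: a=5^1·(≡2), b=5^0·(≡3) mod 5; (2|5)=-1, (3|5)=-1; (−1)^{1·0·2}·(-1)^0·(-1)^1 = -1.
v=17: a=17^-2·(≡2), b=17^0·(≡1) mod 17; (2|17)=+1, (1|17)=+1; (−1)^{-2·0·8}·(+1)^0·(+1)^-2 = +1.
Ram(115, 33) = {5, 23}; no ℚ_5-point on the conic.

[5, 23]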